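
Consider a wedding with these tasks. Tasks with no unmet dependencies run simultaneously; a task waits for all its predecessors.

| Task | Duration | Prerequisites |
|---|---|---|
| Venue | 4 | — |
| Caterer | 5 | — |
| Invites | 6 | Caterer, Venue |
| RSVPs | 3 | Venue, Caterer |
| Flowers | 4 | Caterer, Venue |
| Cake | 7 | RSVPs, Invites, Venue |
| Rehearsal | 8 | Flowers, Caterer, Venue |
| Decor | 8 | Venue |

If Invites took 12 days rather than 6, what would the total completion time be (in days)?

The binding path is Caterer→Invites→Cake = 5+6+7 = 18; finish at 18 days.
Since Invites is critical, the +6 change carries straight to that chain (now 24 days).
The critical path is still Caterer→Invites→Cake; finish is now 24 days.

24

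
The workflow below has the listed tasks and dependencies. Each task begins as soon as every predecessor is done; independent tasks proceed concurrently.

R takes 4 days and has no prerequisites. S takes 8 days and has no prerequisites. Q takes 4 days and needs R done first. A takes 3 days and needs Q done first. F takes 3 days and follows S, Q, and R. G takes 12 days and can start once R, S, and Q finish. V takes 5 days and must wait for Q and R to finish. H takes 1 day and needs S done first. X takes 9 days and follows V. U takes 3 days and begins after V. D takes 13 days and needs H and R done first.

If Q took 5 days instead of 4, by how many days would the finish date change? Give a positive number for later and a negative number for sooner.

The binding path is R→Q→V→X = 4+4+5+9 = 22; finish at 22 days.
Q lies on that path, so at 5 days the path becomes 23 days.
That remains the longest chain; total 23 days.
Change in finish: 23 − 22 = +1 days.

1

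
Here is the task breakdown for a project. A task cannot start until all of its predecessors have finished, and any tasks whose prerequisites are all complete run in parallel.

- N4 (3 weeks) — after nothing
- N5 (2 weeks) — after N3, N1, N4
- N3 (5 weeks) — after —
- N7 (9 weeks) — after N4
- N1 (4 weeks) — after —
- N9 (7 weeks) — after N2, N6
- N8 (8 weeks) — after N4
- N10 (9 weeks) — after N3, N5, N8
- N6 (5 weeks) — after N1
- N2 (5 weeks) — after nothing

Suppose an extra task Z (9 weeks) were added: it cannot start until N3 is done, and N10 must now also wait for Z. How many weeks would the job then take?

Originally the job takes 20 weeks.
With Z inserted, N10 now waits for max(N3, N5, N8, Z).
New critical path: N3→Z→N10 = 5+9+9 = 23 ⇒ 23 weeks.

23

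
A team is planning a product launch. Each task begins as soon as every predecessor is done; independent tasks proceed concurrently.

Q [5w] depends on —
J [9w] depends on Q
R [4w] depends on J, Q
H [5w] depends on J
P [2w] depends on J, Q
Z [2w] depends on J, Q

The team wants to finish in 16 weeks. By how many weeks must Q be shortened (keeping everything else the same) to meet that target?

3

Current finish: 19 weeks; target: 16.
Q is on every critical path, so each week cut from Q cuts the finish by one (this holds down to a finish of 15).
Need 19 − 16 = 3 weeks off Q → Q becomes 2 weeks, finish becomes 16.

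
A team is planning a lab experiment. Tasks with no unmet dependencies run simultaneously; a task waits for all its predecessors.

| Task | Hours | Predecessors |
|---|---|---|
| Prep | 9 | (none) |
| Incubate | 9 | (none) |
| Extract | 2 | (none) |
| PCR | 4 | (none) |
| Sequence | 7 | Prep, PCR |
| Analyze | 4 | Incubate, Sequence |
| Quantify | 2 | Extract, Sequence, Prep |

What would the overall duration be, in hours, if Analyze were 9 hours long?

The binding path is Prep→Sequence→Analyze = 9+7+4 = 20; finish at 20 hours.
Since Analyze is critical, the +5 change carries straight to that chain (now 25 hours).
No other chain overtakes it, so the finish is 25 hours.

25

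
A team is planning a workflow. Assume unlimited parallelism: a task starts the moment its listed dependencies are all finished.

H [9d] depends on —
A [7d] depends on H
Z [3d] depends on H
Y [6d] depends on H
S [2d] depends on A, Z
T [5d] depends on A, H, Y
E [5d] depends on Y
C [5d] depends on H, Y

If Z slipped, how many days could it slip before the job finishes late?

Critical path: H→A→T = 9+7+5 = 21, so the finish is 21 days.
Z finishes as early as 12 and must finish by 19.
So Z can slip 19 − 12 = 7 days.

7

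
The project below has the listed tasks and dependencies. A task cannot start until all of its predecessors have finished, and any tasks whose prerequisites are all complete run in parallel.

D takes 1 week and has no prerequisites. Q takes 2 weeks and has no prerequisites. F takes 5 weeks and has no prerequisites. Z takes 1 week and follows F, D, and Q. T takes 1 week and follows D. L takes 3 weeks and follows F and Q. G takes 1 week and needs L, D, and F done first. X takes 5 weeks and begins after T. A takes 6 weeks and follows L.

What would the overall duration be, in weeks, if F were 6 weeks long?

As given, the longest chain is F→L→A = 5+3+6 = 14, so the finish is 14 weeks.
Since F is critical, the +1 change carries straight to that chain (now 15 weeks).
The critical path is still F→L→A; finish is now 15 weeks.

15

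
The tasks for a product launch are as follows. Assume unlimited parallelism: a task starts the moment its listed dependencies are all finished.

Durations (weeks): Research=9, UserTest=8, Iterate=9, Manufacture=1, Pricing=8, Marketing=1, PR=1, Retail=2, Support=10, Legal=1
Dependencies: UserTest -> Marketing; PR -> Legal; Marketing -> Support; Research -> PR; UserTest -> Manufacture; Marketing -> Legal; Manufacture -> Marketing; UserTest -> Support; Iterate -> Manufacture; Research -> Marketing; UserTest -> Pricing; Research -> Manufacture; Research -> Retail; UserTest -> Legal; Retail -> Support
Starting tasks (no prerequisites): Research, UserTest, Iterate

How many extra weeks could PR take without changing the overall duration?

Research→Manufacture→Marketing→Support = 9+1+1+10 = 21 sets the makespan at 21 weeks.
Longest path through PR: 11 weeks (earliest finish 10, latest finish 20).
So PR can slip 20 − 10 = 10 weeks.

10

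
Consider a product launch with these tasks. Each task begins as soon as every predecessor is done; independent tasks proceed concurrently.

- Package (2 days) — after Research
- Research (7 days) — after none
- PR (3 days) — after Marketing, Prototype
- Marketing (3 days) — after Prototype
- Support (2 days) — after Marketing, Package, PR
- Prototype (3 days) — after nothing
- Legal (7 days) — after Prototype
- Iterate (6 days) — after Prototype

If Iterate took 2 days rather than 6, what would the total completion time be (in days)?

11

Baseline: Research→Package→Support = 7+2+2 = 11 → 11 days.
The longest path through Iterate is only 9 days, so Iterate has float 2.
No other chain overtakes it, so the finish is 11 days.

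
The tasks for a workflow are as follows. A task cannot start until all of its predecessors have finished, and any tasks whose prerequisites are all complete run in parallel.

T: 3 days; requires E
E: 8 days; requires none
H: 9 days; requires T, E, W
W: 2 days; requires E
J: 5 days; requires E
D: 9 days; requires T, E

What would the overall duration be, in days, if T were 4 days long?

21

The binding path is E→T→D = 8+3+9 = 20; finish at 20 days.
T lies on that path, so at 4 days the path becomes 21 days.
No other chain overtakes it, so the finish is 21 days.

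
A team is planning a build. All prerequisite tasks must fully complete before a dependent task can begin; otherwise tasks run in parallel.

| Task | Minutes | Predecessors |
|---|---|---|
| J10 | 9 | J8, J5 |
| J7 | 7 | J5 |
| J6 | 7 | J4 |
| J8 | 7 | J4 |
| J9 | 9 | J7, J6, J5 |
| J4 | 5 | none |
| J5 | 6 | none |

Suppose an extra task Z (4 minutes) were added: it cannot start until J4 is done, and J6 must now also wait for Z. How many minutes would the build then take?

25

Originally the build takes 22 minutes.
With Z inserted, J6 now waits for max(J4, Z).
New critical path: J4→Z→J6→J9 = 5+4+7+9 = 25 ⇒ 25 minutes.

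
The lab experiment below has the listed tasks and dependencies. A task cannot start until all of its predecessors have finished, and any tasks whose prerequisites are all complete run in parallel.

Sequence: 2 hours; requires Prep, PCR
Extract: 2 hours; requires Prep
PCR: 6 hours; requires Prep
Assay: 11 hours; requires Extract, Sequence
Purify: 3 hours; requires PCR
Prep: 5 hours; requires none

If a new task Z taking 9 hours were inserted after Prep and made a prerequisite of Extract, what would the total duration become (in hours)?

27

Originally the plan takes 24 hours.
With Z inserted, Extract now waits for max(Prep, Z).
New critical path: Prep→Z→Extract→Assay = 5+9+2+11 = 27 ⇒ 27 hours.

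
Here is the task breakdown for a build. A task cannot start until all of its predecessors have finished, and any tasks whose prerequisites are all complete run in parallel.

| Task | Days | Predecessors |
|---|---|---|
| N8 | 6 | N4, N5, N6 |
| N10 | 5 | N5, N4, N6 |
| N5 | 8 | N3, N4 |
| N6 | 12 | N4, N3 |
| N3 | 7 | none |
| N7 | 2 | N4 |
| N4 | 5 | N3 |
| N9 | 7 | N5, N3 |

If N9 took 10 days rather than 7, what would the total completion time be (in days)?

30

The binding path is N3→N4→N6→N8 = 7+5+12+6 = 30; finish at 30 days.
The longest path through N9 is only 27 days, so N9 has float 3.
New critical path: N3→N4→N5→N9 = 7+5+8+10 = 30 ⇒ 30 days.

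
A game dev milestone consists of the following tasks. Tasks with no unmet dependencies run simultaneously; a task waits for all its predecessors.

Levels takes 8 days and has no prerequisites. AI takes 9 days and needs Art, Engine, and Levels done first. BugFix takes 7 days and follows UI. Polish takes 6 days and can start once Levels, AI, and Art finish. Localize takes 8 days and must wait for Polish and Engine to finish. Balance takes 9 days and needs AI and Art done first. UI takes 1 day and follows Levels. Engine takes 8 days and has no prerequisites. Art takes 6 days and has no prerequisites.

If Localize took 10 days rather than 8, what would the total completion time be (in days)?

The binding path is Engine→AI→Polish→Localize = 8+9+6+8 = 31; finish at 31 days.
Localize lies on that path, so at 10 days the path becomes 33 days.
The critical path is still Engine→AI→Polish→Localize; finish is now 33 days.

33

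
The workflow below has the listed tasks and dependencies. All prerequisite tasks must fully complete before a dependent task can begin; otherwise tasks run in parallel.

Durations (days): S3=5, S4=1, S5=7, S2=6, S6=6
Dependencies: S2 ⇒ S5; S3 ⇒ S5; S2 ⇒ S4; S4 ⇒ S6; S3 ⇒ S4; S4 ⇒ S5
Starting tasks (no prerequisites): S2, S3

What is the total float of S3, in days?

1

The longest chain is S2→S4→S5 = 6+1+7 = 14; overall finish 14 days.
Longest path through S3: 13 days (earliest finish 5, latest finish 6).
So S3 can slip 6 − 5 = 1 day.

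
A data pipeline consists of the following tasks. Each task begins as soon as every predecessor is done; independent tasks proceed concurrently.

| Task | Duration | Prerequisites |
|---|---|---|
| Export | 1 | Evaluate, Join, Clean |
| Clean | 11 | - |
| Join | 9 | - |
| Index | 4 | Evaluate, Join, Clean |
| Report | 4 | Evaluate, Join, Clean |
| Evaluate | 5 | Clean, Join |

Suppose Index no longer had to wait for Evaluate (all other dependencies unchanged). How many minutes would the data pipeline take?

Before: longest chain Clean→Evaluate→Index = 11+5+4 = 20, finish 20.
Without Evaluate→Index, Index's earliest start moves from 16 to 11.
The longest chain is now Clean→Evaluate→Report = 11+5+4 = 20, so the data pipeline takes 20 minutes.

20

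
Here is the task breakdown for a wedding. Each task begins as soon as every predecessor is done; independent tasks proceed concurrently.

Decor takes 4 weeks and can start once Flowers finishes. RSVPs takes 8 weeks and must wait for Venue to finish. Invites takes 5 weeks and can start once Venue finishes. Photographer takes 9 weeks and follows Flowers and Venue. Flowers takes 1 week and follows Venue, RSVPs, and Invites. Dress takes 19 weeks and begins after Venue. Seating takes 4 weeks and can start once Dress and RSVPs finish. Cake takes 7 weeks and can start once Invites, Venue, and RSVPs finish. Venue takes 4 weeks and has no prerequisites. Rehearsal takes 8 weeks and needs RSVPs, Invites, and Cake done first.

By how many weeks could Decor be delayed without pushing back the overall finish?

The longest chain is Venue→RSVPs→Cake→Rehearsal = 4+8+7+8 = 27; overall finish 27 weeks.
The longest chain containing Decor totals 17 weeks.
Float = 27 − 17 = 10.

10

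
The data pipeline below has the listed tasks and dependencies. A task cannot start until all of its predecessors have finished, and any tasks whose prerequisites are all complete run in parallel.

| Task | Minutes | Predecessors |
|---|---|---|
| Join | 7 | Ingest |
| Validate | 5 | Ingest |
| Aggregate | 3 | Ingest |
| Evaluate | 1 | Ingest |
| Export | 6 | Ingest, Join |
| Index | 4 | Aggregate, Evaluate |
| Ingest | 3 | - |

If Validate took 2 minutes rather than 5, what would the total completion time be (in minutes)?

Critical path before the change: Ingest→Join→Export = 3+7+6 = 16 giving 16 minutes.
Validate is off the critical path — its longest chain is 8 minutes, giving 8 of slack.
The critical path is still Ingest→Join→Export; finish is now 16 minutes.

16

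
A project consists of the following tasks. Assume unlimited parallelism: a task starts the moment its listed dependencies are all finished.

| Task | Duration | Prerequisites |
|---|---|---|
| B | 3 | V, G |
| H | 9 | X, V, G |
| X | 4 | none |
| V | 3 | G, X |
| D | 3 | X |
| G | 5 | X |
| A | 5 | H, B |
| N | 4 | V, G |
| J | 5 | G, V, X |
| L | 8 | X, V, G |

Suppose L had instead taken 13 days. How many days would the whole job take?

Baseline: X→G→V→H→A = 4+5+3+9+5 = 26 → 26 days.
The longest path through L is only 20 days, so L has float 6.
The critical path is still X→G→V→H→A; finish is now 26 days.

26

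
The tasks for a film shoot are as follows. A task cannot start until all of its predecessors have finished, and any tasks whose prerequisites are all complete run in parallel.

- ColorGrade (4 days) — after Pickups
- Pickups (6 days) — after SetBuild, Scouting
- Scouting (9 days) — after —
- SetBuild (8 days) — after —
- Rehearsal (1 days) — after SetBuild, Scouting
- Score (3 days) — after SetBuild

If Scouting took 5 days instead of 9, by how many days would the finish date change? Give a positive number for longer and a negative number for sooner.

-1

Baseline: Scouting→Pickups→ColorGrade = 9+6+4 = 19 → 19 days.
Scouting is on the critical path; changing it to 5 makes that path 15 days.
New critical path: SetBuild→Pickups→ColorGrade = 8+6+4 = 18 ⇒ 18 days.
Change in finish: 18 − 19 = -1 days.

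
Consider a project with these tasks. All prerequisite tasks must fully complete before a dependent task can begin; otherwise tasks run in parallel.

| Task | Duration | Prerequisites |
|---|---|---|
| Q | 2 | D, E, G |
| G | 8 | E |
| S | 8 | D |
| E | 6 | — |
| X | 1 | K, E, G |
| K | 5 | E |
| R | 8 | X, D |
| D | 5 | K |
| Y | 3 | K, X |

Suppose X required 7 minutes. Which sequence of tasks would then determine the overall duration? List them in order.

The binding path is E→K→D→S = 6+5+5+8 = 24; finish at 24 minutes.
The longest path through X is only 23 minutes, so X has float 1.
New critical path: E→G→X→R = 6+8+7+8 = 29 ⇒ 29 minutes.

E, G, X, R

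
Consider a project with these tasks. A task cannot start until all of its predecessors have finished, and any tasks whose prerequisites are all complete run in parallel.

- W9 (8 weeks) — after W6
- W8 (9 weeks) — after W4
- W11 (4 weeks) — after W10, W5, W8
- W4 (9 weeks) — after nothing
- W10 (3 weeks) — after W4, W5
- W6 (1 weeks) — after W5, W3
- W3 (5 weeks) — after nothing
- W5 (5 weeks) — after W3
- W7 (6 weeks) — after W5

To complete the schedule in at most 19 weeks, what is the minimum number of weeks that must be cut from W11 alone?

3

Current finish: 22 weeks; target: 19.
W11 is on every critical path, so each week cut from W11 cuts the finish by one (this holds down to a finish of 19).
Need 22 − 19 = 3 weeks off W11 → W11 becomes 1 week, finish becomes 19.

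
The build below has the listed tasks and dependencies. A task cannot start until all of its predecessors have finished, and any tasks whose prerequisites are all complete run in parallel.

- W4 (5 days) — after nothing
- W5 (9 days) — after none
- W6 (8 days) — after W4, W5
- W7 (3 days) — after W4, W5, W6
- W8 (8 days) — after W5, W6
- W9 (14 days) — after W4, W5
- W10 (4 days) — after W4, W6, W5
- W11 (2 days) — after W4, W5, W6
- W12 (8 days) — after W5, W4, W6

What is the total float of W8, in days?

0

W5→W6→W8 = 9+8+8 = 25 sets the makespan at 25 days.
The longest chain containing W8 totals 25 days.
Float = 25 − 25 = 0.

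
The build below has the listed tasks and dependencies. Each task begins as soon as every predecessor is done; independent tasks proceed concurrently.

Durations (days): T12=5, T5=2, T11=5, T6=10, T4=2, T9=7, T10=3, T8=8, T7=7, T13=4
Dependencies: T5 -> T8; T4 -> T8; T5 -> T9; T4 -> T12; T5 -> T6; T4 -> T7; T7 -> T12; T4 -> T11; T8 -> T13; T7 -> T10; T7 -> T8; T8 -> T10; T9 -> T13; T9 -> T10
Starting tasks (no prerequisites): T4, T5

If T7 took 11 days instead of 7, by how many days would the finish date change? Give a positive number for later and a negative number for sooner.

Actual critical path: T4→T7→T8→T13 = 2+7+8+4 = 21 ⇒ 21 days.
T7 is on the critical path; changing it to 11 makes that path 25 days.
The critical path is still T4→T7→T8→T13; finish is now 25 days.
Change in finish: 25 − 21 = +4 days.

4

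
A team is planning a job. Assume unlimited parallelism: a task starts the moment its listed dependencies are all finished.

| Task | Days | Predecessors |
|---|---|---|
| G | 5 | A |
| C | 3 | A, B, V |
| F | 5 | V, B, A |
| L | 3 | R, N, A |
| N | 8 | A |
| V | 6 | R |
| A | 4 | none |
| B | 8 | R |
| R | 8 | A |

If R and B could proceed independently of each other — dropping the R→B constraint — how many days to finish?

Before: longest chain A→R→B→F = 4+8+8+5 = 25, finish 25.
Without R→B, B's earliest start moves from 12 to 0.
After: A→R→V→F = 4+8+6+5 = 23 → 23 days.

23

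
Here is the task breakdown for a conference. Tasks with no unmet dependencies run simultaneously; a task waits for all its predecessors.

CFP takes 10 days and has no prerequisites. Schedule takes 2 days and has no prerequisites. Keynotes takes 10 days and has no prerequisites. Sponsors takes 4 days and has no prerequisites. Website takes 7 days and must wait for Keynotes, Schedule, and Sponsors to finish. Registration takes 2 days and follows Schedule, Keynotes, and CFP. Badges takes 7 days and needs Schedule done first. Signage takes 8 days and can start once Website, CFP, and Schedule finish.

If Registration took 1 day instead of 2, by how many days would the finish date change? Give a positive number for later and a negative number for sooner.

0

Actual critical path: Keynotes→Website→Signage = 10+7+8 = 25 ⇒ 25 days.
The longest path through Registration is only 12 days, so Registration has float 13.
No other chain overtakes it, so the finish is 25 days.
Change in finish: 25 − 25 = +0 days.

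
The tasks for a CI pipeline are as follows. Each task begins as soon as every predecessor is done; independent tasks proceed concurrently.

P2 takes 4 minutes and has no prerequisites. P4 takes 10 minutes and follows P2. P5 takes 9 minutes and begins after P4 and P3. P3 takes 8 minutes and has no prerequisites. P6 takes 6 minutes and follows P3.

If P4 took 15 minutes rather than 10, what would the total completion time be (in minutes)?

28

The binding path is P2→P4→P5 = 4+10+9 = 23; finish at 23 minutes.
P4 is on the critical path; changing it to 15 makes that path 28 minutes.
That remains the longest chain; total 28 minutes.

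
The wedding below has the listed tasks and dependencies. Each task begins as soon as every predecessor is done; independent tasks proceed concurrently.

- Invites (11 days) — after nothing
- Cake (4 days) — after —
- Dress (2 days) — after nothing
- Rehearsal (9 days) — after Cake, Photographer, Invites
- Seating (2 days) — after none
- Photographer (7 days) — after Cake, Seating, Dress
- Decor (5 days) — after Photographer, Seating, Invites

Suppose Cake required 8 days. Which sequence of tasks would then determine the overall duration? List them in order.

Cake, Photographer, Rehearsal

The binding path is Cake→Photographer→Rehearsal = 4+7+9 = 20; finish at 20 days.
Since Cake is critical, the +4 change carries straight to that chain (now 24 days).
No other chain overtakes it, so the finish is 24 days.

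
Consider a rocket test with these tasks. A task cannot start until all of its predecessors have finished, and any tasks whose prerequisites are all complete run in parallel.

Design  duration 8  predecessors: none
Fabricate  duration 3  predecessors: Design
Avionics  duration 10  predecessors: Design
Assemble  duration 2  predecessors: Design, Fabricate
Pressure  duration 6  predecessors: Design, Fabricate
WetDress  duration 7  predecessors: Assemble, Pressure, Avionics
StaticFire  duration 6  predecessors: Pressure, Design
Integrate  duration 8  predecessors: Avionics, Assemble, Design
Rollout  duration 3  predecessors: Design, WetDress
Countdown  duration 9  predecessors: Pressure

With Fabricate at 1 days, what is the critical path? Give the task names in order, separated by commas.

Design, Avionics, WetDress, Rollout

The binding path is Design→Avionics→WetDress→Rollout = 8+10+7+3 = 28; finish at 28 days.
The longest path through Fabricate is only 27 days, so Fabricate has float 1.
That remains the longest chain; total 28 days.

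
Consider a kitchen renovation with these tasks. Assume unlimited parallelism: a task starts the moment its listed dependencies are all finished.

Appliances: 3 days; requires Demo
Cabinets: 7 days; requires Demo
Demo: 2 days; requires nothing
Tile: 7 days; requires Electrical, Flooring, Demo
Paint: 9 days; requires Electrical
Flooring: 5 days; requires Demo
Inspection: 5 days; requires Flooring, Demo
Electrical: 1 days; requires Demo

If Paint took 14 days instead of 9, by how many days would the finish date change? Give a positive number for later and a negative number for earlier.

3

As given, the longest chain is Demo→Flooring→Tile = 2+5+7 = 14, so the finish is 14 days.
The longest path through Paint is only 12 days, so Paint has float 2.
The binding chain switches to Demo→Electrical→Paint = 2+1+14 = 17; finish 17 days.
Change in finish: 17 − 14 = +3 days.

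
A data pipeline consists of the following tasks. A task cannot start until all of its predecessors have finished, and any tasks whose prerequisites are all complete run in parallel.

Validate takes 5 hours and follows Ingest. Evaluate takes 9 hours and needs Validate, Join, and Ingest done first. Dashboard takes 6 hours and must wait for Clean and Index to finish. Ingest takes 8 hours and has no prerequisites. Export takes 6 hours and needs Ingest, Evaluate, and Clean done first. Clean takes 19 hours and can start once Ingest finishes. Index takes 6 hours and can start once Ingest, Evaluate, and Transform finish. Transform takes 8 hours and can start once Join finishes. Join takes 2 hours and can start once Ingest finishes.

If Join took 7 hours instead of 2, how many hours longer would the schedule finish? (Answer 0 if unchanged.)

Actual critical path: Ingest→Validate→Evaluate→Index→Dashboard = 8+5+9+6+6 = 34 ⇒ 34 hours.
The longest path through Join is only 31 hours, so Join has float 3.
New critical path: Ingest→Join→Evaluate→Index→Dashboard = 8+7+9+6+6 = 36 ⇒ 36 hours.
Change in finish: 36 − 34 = +2 hours.

2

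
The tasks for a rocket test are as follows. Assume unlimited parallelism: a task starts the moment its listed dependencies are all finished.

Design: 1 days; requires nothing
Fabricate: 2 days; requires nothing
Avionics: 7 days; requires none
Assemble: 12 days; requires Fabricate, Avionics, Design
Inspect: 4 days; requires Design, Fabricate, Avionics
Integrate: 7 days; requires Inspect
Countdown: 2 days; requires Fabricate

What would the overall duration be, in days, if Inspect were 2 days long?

19

As given, the longest chain is Avionics→Assemble = 7+12 = 19, so the finish is 19 days.
Inspect is off the critical path — its longest chain is 18 days, giving 1 of slack.
No other chain overtakes it, so the finish is 19 days.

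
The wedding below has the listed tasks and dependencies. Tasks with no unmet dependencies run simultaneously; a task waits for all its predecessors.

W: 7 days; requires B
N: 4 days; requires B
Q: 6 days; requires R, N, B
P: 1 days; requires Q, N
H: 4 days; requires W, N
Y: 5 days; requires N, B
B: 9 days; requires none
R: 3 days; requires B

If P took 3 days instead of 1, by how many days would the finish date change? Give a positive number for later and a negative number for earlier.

As given, the longest chain is B→N→Q→P = 9+4+6+1 = 20, so the finish is 20 days.
P lies on that path, so at 3 days the path becomes 22 days.
No other chain overtakes it, so the finish is 22 days.
Change in finish: 22 − 20 = +2 days.

2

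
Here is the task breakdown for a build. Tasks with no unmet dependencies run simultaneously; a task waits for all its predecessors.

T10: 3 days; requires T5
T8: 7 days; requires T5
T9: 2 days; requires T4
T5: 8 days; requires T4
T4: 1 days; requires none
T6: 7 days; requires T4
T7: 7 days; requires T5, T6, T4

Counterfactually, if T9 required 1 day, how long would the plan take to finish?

16

The binding path is T4→T5→T7 = 1+8+7 = 16; finish at 16 days.
The longest path through T9 is only 3 days, so T9 has float 13.
The critical path is still T4→T5→T7; finish is now 16 days.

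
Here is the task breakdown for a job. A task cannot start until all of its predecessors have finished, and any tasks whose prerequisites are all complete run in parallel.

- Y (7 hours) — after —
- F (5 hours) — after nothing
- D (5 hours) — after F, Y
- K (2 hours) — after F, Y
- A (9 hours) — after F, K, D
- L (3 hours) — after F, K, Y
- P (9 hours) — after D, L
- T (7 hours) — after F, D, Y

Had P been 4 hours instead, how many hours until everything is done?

Actual critical path: Y→D→P = 7+5+9 = 21 ⇒ 21 hours.
P lies on that path, so at 4 hours the path becomes 16 hours.
Now Y→D→A = 7+5+9 = 21 is longest, so the finish becomes 21 hours.

21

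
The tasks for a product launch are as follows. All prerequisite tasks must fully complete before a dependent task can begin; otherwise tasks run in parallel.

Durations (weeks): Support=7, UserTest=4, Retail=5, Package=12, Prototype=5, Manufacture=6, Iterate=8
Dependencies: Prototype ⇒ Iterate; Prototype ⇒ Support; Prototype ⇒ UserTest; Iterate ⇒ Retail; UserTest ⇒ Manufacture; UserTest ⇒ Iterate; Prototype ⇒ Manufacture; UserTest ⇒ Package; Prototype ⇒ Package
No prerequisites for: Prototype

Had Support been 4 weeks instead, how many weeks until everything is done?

22

The binding path is Prototype→UserTest→Iterate→Retail = 5+4+8+5 = 22; finish at 22 weeks.
Support is off the critical path — its longest chain is 12 weeks, giving 10 of slack.
The critical path is still Prototype→UserTest→Iterate→Retail; finish is now 22 weeks.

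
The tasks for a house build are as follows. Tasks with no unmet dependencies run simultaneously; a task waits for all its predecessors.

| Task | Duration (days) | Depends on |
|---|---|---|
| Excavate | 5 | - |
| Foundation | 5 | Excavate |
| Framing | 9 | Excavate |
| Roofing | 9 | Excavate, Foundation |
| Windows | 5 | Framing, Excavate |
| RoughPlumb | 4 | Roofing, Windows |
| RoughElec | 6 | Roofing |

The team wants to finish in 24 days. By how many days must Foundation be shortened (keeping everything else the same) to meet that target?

Current finish: 25 days; target: 24.
Foundation is on every critical path, so each day cut from Foundation cuts the finish by one (this holds down to a finish of 23).
Need 25 − 24 = 1 day off Foundation → Foundation becomes 4 days, finish becomes 24.

1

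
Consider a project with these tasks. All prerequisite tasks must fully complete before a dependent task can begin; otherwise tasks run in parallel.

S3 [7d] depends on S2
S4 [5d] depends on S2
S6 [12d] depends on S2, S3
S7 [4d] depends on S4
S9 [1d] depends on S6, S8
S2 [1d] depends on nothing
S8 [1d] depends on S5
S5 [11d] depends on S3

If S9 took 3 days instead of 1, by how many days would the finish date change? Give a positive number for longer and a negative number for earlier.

2

Critical path before the change: S2→S3→S5→S8→S9 = 1+7+11+1+1 = 21 giving 21 days.
Since S9 is critical, the +2 change carries straight to that chain (now 23 days).
No other chain overtakes it, so the finish is 23 days.
Change in finish: 23 − 21 = +2 days.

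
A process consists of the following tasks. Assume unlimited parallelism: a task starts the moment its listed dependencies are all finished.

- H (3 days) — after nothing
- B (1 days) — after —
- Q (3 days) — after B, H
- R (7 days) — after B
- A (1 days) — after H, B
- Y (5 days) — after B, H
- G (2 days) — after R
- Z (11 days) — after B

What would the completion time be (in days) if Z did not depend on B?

11

Original critical path: B→Z = 1+11 = 12 ⇒ 12 days.
Without B→Z, Z's earliest start moves from 1 to 0.
After: Z = 11 = 11 → 11 days.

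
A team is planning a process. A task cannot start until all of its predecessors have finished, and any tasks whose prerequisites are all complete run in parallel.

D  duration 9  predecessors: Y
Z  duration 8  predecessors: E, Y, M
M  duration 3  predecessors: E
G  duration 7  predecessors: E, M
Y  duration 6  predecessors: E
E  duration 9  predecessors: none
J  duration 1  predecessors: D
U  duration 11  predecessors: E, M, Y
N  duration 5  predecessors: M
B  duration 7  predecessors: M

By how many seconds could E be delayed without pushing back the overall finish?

0

The longest chain is E→Y→U = 9+6+11 = 26; overall finish 26 seconds.
Longest path through E: 26 seconds (earliest finish 9, latest finish 9).
Float = 26 − 26 = 0.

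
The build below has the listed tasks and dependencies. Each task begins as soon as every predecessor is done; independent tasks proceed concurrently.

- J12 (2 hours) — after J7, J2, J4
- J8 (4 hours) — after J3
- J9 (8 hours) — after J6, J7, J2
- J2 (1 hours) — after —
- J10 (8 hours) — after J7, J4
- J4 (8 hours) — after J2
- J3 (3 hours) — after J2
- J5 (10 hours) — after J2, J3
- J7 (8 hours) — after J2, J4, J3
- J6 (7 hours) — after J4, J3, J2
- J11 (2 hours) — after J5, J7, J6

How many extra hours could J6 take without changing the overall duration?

1

Critical path: J2→J4→J7→J9 = 1+8+8+8 = 25, so the finish is 25 hours.
Longest path through J6: 24 hours (earliest finish 16, latest finish 17).
So J6 can slip 17 − 16 = 1 hour.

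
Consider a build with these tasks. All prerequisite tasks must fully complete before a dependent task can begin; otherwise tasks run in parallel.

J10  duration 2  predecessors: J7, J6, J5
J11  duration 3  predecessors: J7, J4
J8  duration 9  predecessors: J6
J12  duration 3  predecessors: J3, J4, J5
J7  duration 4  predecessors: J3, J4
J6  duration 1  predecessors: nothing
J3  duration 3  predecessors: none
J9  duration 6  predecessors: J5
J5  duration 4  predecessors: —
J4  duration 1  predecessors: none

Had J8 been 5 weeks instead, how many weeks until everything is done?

Actual critical path: J6→J8 = 1+9 = 10 ⇒ 10 weeks.
J8 lies on that path, so at 5 weeks the path becomes 6 weeks.
New critical path: J3→J7→J11 = 3+4+3 = 10 ⇒ 10 weeks.

10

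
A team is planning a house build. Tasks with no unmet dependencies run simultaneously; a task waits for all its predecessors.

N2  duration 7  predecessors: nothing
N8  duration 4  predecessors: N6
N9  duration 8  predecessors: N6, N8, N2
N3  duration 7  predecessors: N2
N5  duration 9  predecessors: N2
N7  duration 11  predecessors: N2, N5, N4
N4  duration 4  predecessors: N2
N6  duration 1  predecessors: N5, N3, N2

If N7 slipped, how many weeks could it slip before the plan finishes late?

2

The longest chain is N2→N5→N6→N8→N9 = 7+9+1+4+8 = 29; overall finish 29 weeks.
Longest path through N7: 27 weeks (earliest finish 27, latest finish 29).
Slack of N7 = 18 − 16 = 2 weeks.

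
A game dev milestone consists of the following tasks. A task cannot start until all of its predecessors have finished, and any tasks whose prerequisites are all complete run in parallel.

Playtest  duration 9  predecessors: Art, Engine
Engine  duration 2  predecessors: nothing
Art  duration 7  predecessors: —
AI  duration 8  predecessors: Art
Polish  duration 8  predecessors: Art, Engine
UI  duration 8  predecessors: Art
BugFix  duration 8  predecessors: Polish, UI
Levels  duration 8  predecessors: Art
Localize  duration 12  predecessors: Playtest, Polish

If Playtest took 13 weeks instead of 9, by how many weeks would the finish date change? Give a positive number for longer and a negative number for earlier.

4

As given, the longest chain is Art→Playtest→Localize = 7+9+12 = 28, so the finish is 28 weeks.
Playtest lies on that path, so at 13 weeks the path becomes 32 weeks.
No other chain overtakes it, so the finish is 32 weeks.
Change in finish: 32 − 28 = +4 weeks.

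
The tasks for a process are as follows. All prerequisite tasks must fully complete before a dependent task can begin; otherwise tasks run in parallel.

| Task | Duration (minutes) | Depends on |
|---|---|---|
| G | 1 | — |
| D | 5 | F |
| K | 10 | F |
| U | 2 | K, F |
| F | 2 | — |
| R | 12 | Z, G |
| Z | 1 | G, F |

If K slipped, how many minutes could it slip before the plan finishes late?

The longest chain is F→Z→R = 2+1+12 = 15; overall finish 15 minutes.
K finishes as early as 12 and must finish by 13.
Slack of K = 3 − 2 = 1 minute.

1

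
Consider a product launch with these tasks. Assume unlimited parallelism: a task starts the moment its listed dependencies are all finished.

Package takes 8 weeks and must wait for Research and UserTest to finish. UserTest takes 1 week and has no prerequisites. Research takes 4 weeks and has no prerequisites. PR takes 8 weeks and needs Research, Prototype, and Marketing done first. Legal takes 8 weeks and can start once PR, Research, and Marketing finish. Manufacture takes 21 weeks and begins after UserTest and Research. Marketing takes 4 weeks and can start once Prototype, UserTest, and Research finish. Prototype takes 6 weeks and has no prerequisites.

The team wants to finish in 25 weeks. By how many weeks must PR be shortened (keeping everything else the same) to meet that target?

Current finish: 26 weeks; target: 25.
PR is on every critical path, so each week cut from PR cuts the finish by one (this holds down to a finish of 25).
Need 26 − 25 = 1 week off PR → PR becomes 7 weeks, finish becomes 25.

1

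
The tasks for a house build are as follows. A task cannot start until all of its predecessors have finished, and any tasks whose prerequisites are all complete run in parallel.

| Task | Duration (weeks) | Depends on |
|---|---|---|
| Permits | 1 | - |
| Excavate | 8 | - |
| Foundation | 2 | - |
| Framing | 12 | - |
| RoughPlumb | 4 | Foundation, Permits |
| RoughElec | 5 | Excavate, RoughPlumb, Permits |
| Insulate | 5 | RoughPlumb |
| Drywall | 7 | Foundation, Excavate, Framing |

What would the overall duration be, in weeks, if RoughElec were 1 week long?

19

Actual critical path: Framing→Drywall = 12+7 = 19 ⇒ 19 weeks.
RoughElec has 6 weeks of float (longest path through it is 13).
The critical path is still Framing→Drywall; finish is now 19 weeks.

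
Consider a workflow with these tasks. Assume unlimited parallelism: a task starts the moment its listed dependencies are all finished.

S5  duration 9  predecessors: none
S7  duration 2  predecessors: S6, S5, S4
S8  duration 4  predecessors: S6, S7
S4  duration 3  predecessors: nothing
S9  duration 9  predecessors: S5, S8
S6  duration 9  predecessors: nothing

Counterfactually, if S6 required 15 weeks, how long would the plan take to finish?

30

Baseline: S6→S7→S8→S9 = 9+2+4+9 = 24 → 24 weeks.
S6 lies on that path, so at 15 weeks the path becomes 30 weeks.
The critical path is still S6→S7→S8→S9; finish is now 30 weeks.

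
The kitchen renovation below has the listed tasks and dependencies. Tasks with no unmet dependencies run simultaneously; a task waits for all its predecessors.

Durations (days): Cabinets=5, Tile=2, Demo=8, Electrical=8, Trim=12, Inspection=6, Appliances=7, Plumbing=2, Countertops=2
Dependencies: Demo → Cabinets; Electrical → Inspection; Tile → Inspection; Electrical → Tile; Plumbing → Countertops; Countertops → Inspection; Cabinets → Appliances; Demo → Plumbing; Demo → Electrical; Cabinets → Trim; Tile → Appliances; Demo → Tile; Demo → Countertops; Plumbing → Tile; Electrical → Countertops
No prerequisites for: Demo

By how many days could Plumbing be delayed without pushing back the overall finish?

6

The longest chain is Demo→Electrical→Tile→Appliances = 8+8+2+7 = 25; overall finish 25 days.
Plumbing finishes as early as 10 and must finish by 16.
Float = 25 − 19 = 6.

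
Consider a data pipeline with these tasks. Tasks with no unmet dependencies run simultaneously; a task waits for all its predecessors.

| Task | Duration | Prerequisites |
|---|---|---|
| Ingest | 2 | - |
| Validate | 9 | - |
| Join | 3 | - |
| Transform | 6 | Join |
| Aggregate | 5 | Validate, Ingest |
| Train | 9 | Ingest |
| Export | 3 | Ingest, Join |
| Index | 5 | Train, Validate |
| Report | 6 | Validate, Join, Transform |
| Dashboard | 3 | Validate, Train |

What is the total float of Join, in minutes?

1

The longest chain is Ingest→Train→Index = 2+9+5 = 16; overall finish 16 minutes.
Join finishes as early as 3 and must finish by 4.
So Join can slip 4 − 3 = 1 minute.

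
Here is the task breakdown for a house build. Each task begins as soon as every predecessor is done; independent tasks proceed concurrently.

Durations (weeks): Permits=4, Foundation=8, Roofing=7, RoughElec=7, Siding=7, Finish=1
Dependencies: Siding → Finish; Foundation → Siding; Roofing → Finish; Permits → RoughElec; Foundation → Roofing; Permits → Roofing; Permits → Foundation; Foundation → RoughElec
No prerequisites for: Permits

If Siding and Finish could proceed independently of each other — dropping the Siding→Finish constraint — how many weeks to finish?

20

Before: longest chain Permits→Foundation→Roofing→Finish = 4+8+7+1 = 20, finish 20.
Dropping Siding→Finish doesn't change Finish's earliest start (19); another predecessor still binds.
The longest chain is now Permits→Foundation→Roofing→Finish = 4+8+7+1 = 20, so the job takes 20 weeks.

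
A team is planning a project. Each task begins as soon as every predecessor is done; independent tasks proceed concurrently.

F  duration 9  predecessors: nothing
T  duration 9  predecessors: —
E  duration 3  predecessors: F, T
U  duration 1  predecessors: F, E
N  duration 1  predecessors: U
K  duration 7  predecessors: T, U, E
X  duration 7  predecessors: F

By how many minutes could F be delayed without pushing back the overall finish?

0

Critical path: F→E→U→K = 9+3+1+7 = 20, so the finish is 20 minutes.
F finishes as early as 9 and must finish by 9.
Float = 20 − 20 = 0.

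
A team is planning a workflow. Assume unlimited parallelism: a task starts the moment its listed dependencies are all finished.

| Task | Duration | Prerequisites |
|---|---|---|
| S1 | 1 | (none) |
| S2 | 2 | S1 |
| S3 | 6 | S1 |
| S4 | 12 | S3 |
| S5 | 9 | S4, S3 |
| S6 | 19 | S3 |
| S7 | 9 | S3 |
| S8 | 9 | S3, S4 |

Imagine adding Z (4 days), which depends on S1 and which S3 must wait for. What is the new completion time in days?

Originally the project takes 28 days.
With Z inserted, S3 now waits for max(S1, Z).
New critical path: S1→Z→S3→S4→S5 = 1+4+6+12+9 = 32 ⇒ 32 days.

32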